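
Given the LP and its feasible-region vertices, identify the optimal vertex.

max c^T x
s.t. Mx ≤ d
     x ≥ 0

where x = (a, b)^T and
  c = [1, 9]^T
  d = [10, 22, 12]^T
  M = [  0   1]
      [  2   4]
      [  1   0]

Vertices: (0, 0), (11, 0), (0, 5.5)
(0, 5.5) with z = 49.5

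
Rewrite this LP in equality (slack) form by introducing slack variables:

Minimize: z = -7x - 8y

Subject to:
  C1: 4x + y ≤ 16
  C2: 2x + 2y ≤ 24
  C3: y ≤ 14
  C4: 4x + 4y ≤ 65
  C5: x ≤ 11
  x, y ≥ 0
min z = -7x - 8y

s.t.
  4x + y + s1 = 16
  2x + 2y + s2 = 24
  y + s3 = 14
  4x + 4y + s4 = 65
  x + s5 = 11
  x, y, s1, s2, s3, s4, s5 ≥ 0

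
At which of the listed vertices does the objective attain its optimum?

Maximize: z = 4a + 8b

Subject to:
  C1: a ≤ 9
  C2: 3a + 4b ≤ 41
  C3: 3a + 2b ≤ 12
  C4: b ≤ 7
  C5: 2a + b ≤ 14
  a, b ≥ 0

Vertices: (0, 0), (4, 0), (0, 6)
Evaluating z = 4a + 8b at each vertex:
  (0, 0): z = 0
  (4, 0): z = 16
  (0, 6): z = 48

The largest value is z = 48, attained at (0, 6).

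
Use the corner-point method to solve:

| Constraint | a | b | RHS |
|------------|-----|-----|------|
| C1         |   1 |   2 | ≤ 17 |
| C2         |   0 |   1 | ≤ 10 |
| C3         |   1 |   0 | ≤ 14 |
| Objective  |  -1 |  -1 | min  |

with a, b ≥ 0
Each vertex is the intersection of two constraint boundaries that also satisfies all remaining constraints:
  a = 0 and b = 0 → (0, 0)
  a = 14 and b = 0 → (14, 0)
  a + 2b = 17 and a = 14 → (14, 1.5)
  a + 2b = 17 and a = 0 → (0, 8.5)

Evaluating z = -a - b at each vertex:
  (0, 0): z = 0
  (14, 0): z = -14
  (14, 1.5): z = -15.5
  (0, 8.5): z = -8.5

The minimum is at (14, 1.5) with z = -15.5.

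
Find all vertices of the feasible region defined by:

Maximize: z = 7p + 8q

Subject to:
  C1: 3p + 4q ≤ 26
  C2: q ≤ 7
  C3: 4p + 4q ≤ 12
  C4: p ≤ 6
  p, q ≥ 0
Each vertex is the intersection of two constraint boundaries that also satisfies all remaining constraints:
  p = 0 and q = 0 → (0, 0)
  4p + 4q = 12 and q = 0 → (3, 0)
  4p + 4q = 12 and p = 0 → (0, 3)

Vertices: (0, 0), (3, 0), (0, 3)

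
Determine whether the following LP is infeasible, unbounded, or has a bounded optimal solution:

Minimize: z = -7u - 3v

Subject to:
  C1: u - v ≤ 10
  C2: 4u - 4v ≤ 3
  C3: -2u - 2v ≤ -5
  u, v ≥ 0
Feasible point: (0, 3) satisfies every constraint, so the LP is feasible.
Direction d = (0, 1): for each constraint row a, a·d ≤ 0 —
  (1)(0) + (-1)(1) = -1 ≤ 0
  (4)(0) + (-4)(1) = -4 ≤ 0
  (-2)(0) + (-2)(1) = -2 ≤ 0
and d ≥ 0, so (0, 3) + t·d stays feasible for every t ≥ 0. Along this ray z = -7u - 3v changes by -3 per unit t, so z → −∞.

Unbounded — the objective can decrease without bound over the feasible region.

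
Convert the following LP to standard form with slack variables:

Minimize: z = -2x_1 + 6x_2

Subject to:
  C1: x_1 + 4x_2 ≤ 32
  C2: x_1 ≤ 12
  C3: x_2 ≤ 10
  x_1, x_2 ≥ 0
min z = -2x_1 + 6x_2

s.t.
  x_1 + 4x_2 + s1 = 32
  x_1 + s2 = 12
  x_2 + s3 = 10
  x_1, x_2, s1, s2, s3 ≥ 0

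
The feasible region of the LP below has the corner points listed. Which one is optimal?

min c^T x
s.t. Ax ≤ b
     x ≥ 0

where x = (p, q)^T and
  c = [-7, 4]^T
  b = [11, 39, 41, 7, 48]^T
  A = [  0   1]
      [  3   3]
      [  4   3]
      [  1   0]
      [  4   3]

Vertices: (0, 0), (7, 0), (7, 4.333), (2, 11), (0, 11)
(7, 0) with z = -49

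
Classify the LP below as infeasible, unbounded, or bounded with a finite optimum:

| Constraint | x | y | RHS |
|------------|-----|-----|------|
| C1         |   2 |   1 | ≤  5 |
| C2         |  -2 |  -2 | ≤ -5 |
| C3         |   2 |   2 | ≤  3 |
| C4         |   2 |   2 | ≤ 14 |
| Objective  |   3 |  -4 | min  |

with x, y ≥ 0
C3 requires 2x + 2y ≤ 3, while C2 (-2x - 2y ≤ -5) is equivalent to 2x + 2y ≥ 5. Together they would need 5 ≤ 2x + 2y ≤ 3, which is impossible since 5 > 3. No point satisfies all constraints.

Infeasible: no point satisfies all constraints simultaneously.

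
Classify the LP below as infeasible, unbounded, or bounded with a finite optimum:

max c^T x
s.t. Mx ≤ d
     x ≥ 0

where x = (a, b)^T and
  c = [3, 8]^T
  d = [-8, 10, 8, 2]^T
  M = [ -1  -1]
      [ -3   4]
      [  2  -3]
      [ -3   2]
Feasible point: (4, 4) satisfies every constraint, so the LP is feasible.
Direction d = (4, 3): for each constraint row a, a·d ≤ 0 —
  (-1)(4) + (-1)(3) = -7 ≤ 0
  (-3)(4) + (4)(3) = 0 ≤ 0
  (2)(4) + (-3)(3) = -1 ≤ 0
  (-3)(4) + (2)(3) = -6 ≤ 0
and d ≥ 0, so (4, 4) + t·d stays feasible for every t ≥ 0. Along this ray z = 3a + 8b changes by 36 per unit t, so z → +∞.

The LP is unbounded; z can be made arbitrarily large.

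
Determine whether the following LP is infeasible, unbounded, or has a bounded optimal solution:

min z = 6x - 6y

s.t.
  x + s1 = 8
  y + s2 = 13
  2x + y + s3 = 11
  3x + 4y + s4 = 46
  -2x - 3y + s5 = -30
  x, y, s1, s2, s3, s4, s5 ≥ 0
The point (0, 11) satisfies every constraint, so the LP is feasible; the constraints give x ≤ 8 and y ≤ 13, which with x, y ≥ 0 keep the feasible region inside a bounded box. A feasible, bounded LP attains a finite optimum at a vertex.

Evaluating z = 6x - 6y at each vertex:
  (0, 10): z = -60
  (0.75, 9.5): z = -52.5
  (0, 11): z = -66

Feasible with finite optimum z* = -66 at (0, 11).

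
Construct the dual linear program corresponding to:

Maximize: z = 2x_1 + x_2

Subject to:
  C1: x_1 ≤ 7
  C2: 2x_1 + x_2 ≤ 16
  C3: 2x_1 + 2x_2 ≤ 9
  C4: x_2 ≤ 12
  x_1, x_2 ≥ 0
Minimize: z = 7y1 + 16y2 + 9y3 + 12y4

Subject to:
  C1: -y1 - 2y2 - 2y3 ≤ -2
  C2: -y2 - 2y3 - y4 ≤ -1
  y1, y2, y3, y4 ≥ 0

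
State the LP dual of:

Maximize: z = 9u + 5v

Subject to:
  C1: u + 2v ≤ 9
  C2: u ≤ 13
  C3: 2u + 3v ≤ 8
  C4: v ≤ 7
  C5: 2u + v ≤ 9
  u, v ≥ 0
Minimize: z = 9y1 + 13y2 + 8y3 + 7y4 + 9y5

Subject to:
  C1: -y1 - y2 - 2y3 - 2y5 ≤ -9
  C2: -2y1 - 3y3 - y4 - y5 ≤ -5
  y1, y2, y3, y4, y5 ≥ 0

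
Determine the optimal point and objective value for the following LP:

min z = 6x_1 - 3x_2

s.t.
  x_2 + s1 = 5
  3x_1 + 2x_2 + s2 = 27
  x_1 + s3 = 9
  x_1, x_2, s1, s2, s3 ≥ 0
x_1 = 0, x_2 = 5, z = -15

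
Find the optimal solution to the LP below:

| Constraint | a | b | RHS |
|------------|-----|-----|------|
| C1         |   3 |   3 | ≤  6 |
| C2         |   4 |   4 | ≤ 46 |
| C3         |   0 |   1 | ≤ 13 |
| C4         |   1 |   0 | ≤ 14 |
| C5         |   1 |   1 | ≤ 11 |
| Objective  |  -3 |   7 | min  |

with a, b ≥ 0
a = 2, b = 0, z = -6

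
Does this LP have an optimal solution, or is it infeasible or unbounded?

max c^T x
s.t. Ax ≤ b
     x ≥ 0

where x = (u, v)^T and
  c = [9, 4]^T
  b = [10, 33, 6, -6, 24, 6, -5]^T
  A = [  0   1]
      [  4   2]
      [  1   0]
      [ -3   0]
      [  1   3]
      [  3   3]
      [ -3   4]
The point (2, 0) satisfies every constraint, so the LP is feasible; the constraints give u ≤ 6 and v ≤ 10, which with u, v ≥ 0 keep the feasible region inside a bounded box. A feasible, bounded LP attains a finite optimum at a vertex.

Evaluating z = 9u + 4v at each vertex:
  (2, 0): z = 18

Feasible with finite optimum z* = 18 at (2, 0).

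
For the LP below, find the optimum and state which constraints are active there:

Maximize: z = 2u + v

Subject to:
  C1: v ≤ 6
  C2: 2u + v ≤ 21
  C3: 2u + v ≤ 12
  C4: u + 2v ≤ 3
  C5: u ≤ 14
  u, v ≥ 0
Optimal: u = 3, v = 0
Binding: C4, v ≥ 0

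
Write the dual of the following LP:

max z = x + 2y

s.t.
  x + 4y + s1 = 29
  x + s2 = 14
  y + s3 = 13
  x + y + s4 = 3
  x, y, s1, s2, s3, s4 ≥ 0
Minimize: z = 29y1 + 14y2 + 13y3 + 3y4

Subject to:
  C1: -y1 - y2 - y4 ≤ -1
  C2: -4y1 - y3 - y4 ≤ -2
  y1, y2, y3, y4 ≥ 0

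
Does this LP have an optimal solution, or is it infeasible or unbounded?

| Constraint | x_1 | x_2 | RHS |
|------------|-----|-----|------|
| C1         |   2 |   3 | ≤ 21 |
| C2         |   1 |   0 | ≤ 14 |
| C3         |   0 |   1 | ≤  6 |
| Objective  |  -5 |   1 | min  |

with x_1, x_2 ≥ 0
The point (10.5, 0) satisfies every constraint, so the LP is feasible; the constraints give x_1 ≤ 14 and x_2 ≤ 6, which with x_1, x_2 ≥ 0 keep the feasible region inside a bounded box. A feasible, bounded LP attains a finite optimum at a vertex.

Bounded optimum: z* = -52.5 at (10.5, 0).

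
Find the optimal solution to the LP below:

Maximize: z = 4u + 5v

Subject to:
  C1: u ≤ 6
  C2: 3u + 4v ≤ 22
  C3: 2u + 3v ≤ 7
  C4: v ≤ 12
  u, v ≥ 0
u = 3.5, v = 0, z = 14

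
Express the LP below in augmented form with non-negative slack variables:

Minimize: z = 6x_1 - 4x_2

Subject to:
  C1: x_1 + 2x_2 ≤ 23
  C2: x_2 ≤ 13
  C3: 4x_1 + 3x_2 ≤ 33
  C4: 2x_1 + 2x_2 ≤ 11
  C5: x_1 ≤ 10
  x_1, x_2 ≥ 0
min z = 6x_1 - 4x_2

s.t.
  x_1 + 2x_2 + s1 = 23
  x_2 + s2 = 13
  4x_1 + 3x_2 + s3 = 33
  2x_1 + 2x_2 + s4 = 11
  x_1 + s5 = 10
  x_1, x_2, s1, s2, s3, s4, s5 ≥ 0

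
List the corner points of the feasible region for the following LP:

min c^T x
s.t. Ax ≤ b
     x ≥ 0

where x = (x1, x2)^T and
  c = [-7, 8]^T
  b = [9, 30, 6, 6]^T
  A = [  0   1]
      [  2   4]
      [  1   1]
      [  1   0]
Each vertex is the intersection of two constraint boundaries that also satisfies all remaining constraints:
  x1 = 0 and x2 = 0 → (0, 0)
  x1 + x2 = 6 and x1 = 6 → (6, 0)
  x1 + x2 = 6 and x1 = 0 → (0, 6)

Vertices: (0, 0), (6, 0), (0, 6)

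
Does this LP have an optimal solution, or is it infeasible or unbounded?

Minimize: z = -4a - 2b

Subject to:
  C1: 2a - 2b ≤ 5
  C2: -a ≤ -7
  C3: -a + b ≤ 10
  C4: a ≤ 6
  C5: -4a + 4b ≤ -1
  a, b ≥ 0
C4 requires a ≤ 6, while C2 (-a ≤ -7) is equivalent to a ≥ 7. Together they would need 7 ≤ a ≤ 6, which is impossible since 7 > 6. No point satisfies all constraints.

The feasible region is empty; the LP is infeasible.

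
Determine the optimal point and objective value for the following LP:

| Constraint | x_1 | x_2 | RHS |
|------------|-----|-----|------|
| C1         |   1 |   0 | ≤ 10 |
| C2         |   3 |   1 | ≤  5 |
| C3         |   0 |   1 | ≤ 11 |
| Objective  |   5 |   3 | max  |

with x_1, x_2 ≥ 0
x_1 = 0, x_2 = 5, z = 15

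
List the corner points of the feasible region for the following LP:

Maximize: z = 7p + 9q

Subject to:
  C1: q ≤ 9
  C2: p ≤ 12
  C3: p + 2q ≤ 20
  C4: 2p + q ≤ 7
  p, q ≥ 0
Each vertex is the intersection of two constraint boundaries that also satisfies all remaining constraints:
  p = 0 and q = 0 → (0, 0)
  2p + q = 7 and q = 0 → (3.5, 0)
  2p + q = 7 and p = 0 → (0, 7)

Vertices: (0, 0), (3.5, 0), (0, 7)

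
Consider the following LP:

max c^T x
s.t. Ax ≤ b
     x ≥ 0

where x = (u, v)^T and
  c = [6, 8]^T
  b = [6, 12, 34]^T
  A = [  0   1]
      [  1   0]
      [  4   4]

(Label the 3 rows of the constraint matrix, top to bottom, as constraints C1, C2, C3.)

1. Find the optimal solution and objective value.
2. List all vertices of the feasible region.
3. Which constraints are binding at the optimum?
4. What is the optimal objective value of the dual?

1. u = 2.5, v = 6, z = 63
2. (0, 0), (8.5, 0), (2.5, 6), (0, 6)
3. C1, C3
4. 63 (by strong duality, equal to the primal optimum)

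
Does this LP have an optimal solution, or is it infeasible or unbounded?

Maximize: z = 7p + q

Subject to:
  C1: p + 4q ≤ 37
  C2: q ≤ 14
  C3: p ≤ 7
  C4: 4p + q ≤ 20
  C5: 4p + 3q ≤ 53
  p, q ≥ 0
The point (5, 0) satisfies every constraint, so the LP is feasible; the constraints give p ≤ 7 and q ≤ 14, which with p, q ≥ 0 keep the feasible region inside a bounded box. A feasible, bounded LP attains a finite optimum at a vertex.

Feasible with finite optimum z* = 35 at (5, 0).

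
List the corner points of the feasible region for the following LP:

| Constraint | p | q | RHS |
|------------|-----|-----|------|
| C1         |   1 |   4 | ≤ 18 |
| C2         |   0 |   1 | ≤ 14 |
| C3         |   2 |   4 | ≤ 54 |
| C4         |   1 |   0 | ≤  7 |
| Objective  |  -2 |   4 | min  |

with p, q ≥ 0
Each vertex is the intersection of two constraint boundaries that also satisfies all remaining constraints:
  p = 0 and q = 0 → (0, 0)
  p = 7 and q = 0 → (7, 0)
  p + 4q = 18 and p = 7 → (7, 2.75)
  p + 4q = 18 and p = 0 → (0, 4.5)

Vertices: (0, 0), (7, 0), (7, 2.75), (0, 4.5)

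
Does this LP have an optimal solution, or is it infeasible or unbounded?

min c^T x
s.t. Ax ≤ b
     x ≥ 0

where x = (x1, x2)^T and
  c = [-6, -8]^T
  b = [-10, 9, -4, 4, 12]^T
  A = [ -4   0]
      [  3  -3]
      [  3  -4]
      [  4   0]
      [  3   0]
One constraint requires 4x1 ≤ 4, while the constraint -4x1 ≤ -10 is equivalent to 4x1 ≥ 10. Together they would need 10 ≤ 4x1 ≤ 4, which is impossible since 10 > 4. No point satisfies all constraints.

Infeasible — the constraint set is empty.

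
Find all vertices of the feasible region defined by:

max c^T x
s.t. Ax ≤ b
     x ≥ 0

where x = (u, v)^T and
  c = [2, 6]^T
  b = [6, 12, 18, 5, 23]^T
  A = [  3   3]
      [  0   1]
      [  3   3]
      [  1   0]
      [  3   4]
Each vertex is the intersection of two constraint boundaries that also satisfies all remaining constraints:
  u = 0 and v = 0 → (0, 0)
  3u + 3v = 6 and v = 0 → (2, 0)
  3u + 3v = 6 and u = 0 → (0, 2)

Vertices: (0, 0), (2, 0), (0, 2)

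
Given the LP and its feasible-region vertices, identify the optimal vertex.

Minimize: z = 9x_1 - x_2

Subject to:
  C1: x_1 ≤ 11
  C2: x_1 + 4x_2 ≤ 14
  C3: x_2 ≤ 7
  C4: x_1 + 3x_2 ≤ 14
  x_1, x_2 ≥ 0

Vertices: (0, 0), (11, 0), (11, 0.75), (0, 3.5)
Evaluating z = 9x_1 - x_2 at each vertex:
  (0, 0): z = 0
  (11, 0): z = 99
  (11, 0.75): z = 98.25
  (0, 3.5): z = -3.5

The smallest value is z = -3.5, attained at (0, 3.5).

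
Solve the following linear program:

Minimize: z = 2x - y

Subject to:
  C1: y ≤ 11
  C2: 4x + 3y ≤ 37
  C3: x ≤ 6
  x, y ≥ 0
x = 0, y = 11, z = -11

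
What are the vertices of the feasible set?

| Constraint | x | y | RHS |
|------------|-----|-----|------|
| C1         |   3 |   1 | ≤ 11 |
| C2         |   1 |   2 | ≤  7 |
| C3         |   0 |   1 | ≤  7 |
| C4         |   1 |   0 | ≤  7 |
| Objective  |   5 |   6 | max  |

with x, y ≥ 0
Each vertex is the intersection of two constraint boundaries that also satisfies all remaining constraints:
  x = 0 and y = 0 → (0, 0)
  3x + y = 11 and y = 0 → (3.667, 0)
  3x + y = 11 and x + 2y = 7 → (3, 2)
  x + 2y = 7 and x = 0 → (0, 3.5)

Vertices: (0, 0), (3.667, 0), (3, 2), (0, 3.5)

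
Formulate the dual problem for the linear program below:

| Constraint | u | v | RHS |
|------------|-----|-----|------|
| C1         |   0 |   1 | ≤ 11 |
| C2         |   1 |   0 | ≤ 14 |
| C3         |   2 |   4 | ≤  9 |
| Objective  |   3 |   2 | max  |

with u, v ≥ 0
Minimize: z = 11y1 + 14y2 + 9y3

Subject to:
  C1: -y2 - 2y3 ≤ -3
  C2: -y1 - 4y3 ≤ -2
  y1, y2, y3 ≥ 0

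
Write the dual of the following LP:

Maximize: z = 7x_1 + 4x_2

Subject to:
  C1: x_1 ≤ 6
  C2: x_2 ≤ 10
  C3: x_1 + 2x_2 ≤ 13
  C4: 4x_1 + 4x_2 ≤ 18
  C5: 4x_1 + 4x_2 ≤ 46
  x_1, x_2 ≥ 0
Minimize: z = 6y1 + 10y2 + 13y3 + 18y4 + 46y5

Subject to:
  C1: -y1 - y3 - 4y4 - 4y5 ≤ -7
  C2: -y2 - 2y3 - 4y4 - 4y5 ≤ -4
  y1, y2, y3, y4, y5 ≥ 0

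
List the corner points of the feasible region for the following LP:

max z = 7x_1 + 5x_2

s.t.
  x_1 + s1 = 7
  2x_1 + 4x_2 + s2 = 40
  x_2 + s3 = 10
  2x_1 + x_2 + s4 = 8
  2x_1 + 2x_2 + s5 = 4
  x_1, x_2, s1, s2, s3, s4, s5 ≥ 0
Each vertex is the intersection of two constraint boundaries that also satisfies all remaining constraints:
  x_1 = 0 and x_2 = 0 → (0, 0)
  2x_1 + 2x_2 = 4 and x_2 = 0 → (2, 0)
  2x_1 + 2x_2 = 4 and x_1 = 0 → (0, 2)

Vertices: (0, 0), (2, 0), (0, 2)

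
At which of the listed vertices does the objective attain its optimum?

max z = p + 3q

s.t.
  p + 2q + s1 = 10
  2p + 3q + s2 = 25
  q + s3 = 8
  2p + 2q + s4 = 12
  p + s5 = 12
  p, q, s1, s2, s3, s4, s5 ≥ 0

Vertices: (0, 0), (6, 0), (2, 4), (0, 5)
Evaluating z = p + 3q at each vertex:
  (0, 0): z = 0
  (6, 0): z = 6
  (2, 4): z = 14
  (0, 5): z = 15

The largest value is z = 15, attained at (0, 5).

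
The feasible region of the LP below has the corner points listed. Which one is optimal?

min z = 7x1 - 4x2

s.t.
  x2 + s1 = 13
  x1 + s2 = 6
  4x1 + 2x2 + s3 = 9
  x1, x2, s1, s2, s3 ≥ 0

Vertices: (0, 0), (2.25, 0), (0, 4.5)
(0, 4.5) with z = -18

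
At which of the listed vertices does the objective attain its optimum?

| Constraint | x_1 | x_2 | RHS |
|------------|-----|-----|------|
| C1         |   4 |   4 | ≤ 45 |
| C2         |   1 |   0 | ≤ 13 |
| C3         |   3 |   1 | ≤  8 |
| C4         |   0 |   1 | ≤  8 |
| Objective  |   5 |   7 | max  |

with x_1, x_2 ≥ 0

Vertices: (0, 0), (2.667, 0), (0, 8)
Evaluating z = 5x_1 + 7x_2 at each vertex:
  (0, 0): z = 0
  (2.667, 0): z = 13.33
  (0, 8): z = 56

The largest value is z = 56, attained at (0, 8).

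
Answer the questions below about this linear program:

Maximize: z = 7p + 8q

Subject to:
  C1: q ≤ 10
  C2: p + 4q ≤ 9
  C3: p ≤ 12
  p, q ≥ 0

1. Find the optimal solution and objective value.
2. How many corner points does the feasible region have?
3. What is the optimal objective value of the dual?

1. p = 9, q = 0, z = 63
2. 3
3. 63 (by strong duality, equal to the primal optimum)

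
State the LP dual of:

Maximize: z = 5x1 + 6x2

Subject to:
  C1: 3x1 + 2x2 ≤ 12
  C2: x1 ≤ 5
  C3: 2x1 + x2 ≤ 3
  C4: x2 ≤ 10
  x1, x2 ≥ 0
Minimize: z = 12y1 + 5y2 + 3y3 + 10y4

Subject to:
  C1: -3y1 - y2 - 2y3 ≤ -5
  C2: -2y1 - y3 - y4 ≤ -6
  y1, y2, y3, y4 ≥ 0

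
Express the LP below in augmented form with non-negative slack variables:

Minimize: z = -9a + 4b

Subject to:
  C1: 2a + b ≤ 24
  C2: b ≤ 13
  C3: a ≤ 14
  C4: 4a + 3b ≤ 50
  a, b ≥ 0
min z = -9a + 4b

s.t.
  2a + b + s1 = 24
  b + s2 = 13
  a + s3 = 14
  4a + 3b + s4 = 50
  a, b, s1, s2, s3, s4 ≥ 0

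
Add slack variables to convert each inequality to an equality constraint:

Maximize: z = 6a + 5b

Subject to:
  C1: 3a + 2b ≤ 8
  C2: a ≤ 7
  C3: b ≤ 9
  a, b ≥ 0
max z = 6a + 5b

s.t.
  3a + 2b + s1 = 8
  a + s2 = 7
  b + s3 = 9
  a, b, s1, s2, s3 ≥ 0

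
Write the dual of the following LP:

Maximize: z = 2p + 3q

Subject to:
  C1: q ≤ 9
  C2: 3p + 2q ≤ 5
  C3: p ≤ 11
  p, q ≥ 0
Minimize: z = 9y1 + 5y2 + 11y3

Subject to:
  C1: -3y2 - y3 ≤ -2
  C2: -y1 - 2y2 ≤ -3
  y1, y2, y3 ≥ 0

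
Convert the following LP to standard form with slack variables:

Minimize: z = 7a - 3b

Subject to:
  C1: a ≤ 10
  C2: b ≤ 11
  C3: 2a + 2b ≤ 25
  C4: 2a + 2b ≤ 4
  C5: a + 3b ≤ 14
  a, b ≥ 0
min z = 7a - 3b

s.t.
  a + s1 = 10
  b + s2 = 11
  2a + 2b + s3 = 25
  2a + 2b + s4 = 4
  a + 3b + s5 = 14
  a, b, s1, s2, s3, s4, s5 ≥ 0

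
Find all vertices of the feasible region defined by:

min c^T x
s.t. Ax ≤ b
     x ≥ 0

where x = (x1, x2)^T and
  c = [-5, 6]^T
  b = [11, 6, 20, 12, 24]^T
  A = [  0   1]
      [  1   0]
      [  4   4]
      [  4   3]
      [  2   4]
Each vertex is the intersection of two constraint boundaries that also satisfies all remaining constraints:
  x1 = 0 and x2 = 0 → (0, 0)
  4x1 + 3x2 = 12 and x2 = 0 → (3, 0)
  4x1 + 3x2 = 12 and x1 = 0 → (0, 4)

Vertices: (0, 0), (3, 0), (0, 4)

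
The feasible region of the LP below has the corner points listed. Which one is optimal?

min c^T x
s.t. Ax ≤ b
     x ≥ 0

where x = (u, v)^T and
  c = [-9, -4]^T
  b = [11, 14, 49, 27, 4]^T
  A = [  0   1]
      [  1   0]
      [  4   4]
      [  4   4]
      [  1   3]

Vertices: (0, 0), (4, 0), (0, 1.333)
(4, 0) with z = -36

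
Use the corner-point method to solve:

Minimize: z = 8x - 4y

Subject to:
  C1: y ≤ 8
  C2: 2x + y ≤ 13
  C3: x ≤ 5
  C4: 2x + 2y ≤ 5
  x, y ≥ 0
Each vertex is the intersection of two constraint boundaries that also satisfies all remaining constraints:
  x = 0 and y = 0 → (0, 0)
  2x + 2y = 5 and y = 0 → (2.5, 0)
  2x + 2y = 5 and x = 0 → (0, 2.5)

Evaluating z = 8x - 4y at each vertex:
  (0, 0): z = 0
  (2.5, 0): z = 20
  (0, 2.5): z = -10

The minimum is at (0, 2.5) with z = -10.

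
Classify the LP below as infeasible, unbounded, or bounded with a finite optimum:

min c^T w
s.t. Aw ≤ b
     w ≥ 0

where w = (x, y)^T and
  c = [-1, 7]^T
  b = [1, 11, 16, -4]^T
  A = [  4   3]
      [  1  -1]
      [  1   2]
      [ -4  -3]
One constraint requires 4x + 3y ≤ 1, while the constraint -4x - 3y ≤ -4 is equivalent to 4x + 3y ≥ 4. Together they would need 4 ≤ 4x + 3y ≤ 1, which is impossible since 4 > 1. No point satisfies all constraints.

Infeasible: no point satisfies all constraints simultaneously.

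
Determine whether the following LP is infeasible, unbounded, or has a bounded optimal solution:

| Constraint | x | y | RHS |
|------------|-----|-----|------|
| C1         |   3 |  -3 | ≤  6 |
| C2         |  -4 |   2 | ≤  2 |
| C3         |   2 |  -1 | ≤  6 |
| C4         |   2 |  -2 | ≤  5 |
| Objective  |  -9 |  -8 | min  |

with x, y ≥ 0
Feasible point: (0, 0) satisfies every constraint, so the LP is feasible.
Direction d = (1, 2): for each constraint row a, a·d ≤ 0 —
  (3)(1) + (-3)(2) = -3 ≤ 0
  (-4)(1) + (2)(2) = 0 ≤ 0
  (2)(1) + (-1)(2) = 0 ≤ 0
  (2)(1) + (-2)(2) = -2 ≤ 0
and d ≥ 0, so (0, 0) + t·d stays feasible for every t ≥ 0. Along this ray z = -9x - 8y changes by -25 per unit t, so z → −∞.

Unbounded: there is a feasible ray along which z → −∞.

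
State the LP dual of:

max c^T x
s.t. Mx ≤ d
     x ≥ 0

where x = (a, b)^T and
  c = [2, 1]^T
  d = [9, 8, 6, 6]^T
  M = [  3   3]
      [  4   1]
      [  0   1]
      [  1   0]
Minimize: z = 9y1 + 8y2 + 6y3 + 6y4

Subject to:
  C1: -3y1 - 4y2 - y4 ≤ -2
  C2: -3y1 - y2 - y3 ≤ -1
  y1, y2, y3, y4 ≥ 0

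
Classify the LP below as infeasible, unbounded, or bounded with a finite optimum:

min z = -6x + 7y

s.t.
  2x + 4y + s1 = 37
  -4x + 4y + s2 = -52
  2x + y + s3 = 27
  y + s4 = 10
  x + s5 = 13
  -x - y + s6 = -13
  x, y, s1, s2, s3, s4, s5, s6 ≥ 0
The point (13, 0) satisfies every constraint, so the LP is feasible; the constraints give x ≤ 13 and y ≤ 10, which with x, y ≥ 0 keep the feasible region inside a bounded box. A feasible, bounded LP attains a finite optimum at a vertex.

Evaluating z = -6x + 7y at each vertex:
  (13, 0): z = -78

Feasible with finite optimum z* = -78 at (13, 0).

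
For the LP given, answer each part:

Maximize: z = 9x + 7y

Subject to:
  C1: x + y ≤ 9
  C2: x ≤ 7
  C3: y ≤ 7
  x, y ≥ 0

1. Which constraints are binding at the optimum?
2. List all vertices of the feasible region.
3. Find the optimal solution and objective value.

1. C1, C2
2. (0, 0), (7, 0), (7, 2), (2, 7), (0, 7)
3. x = 7, y = 2, z = 77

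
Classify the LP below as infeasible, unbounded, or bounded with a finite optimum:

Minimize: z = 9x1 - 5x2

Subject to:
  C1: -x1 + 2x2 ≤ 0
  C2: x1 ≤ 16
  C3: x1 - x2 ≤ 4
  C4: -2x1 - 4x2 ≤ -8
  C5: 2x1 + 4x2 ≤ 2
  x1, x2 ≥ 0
C5 requires 2x1 + 4x2 ≤ 2, while C4 (-2x1 - 4x2 ≤ -8) is equivalent to 2x1 + 4x2 ≥ 8. Together they would need 8 ≤ 2x1 + 4x2 ≤ 2, which is impossible since 8 > 2. No point satisfies all constraints.

Infeasible — the constraint set is empty.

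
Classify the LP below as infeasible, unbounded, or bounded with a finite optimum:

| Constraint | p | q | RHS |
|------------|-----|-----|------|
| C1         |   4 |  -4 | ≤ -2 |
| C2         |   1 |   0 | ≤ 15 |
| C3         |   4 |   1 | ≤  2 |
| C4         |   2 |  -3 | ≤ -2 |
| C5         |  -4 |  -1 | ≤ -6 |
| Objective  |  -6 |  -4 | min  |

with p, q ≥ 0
C3 requires 4p + q ≤ 2, while C5 (-4p - q ≤ -6) is equivalent to 4p + q ≥ 6. Together they would need 6 ≤ 4p + q ≤ 2, which is impossible since 6 > 2. No point satisfies all constraints.

Infeasible: no point satisfies all constraints simultaneously.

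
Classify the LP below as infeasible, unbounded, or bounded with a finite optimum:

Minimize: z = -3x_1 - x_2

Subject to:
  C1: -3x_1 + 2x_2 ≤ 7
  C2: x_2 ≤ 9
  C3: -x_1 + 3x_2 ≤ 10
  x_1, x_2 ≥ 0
Feasible point: (0, 0) satisfies every constraint, so the LP is feasible.
Direction d = (1, 0): for each constraint row a, a·d ≤ 0 —
  (-3)(1) + (2)(0) = -3 ≤ 0
  (0)(1) + (1)(0) = 0 ≤ 0
  (-1)(1) + (3)(0) = -1 ≤ 0
and d ≥ 0, so (0, 0) + t·d stays feasible for every t ≥ 0. Along this ray z = -3x_1 - x_2 changes by -3 per unit t, so z → −∞.

Unbounded — the objective can decrease without bound over the feasible region.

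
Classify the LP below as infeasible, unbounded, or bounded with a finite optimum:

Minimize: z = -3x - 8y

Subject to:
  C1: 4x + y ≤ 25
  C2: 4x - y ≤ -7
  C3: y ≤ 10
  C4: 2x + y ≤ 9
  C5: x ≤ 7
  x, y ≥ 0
The point (0, 9) satisfies every constraint, so the LP is feasible; the constraints give x ≤ 7 and y ≤ 10, which with x, y ≥ 0 keep the feasible region inside a bounded box. A feasible, bounded LP attains a finite optimum at a vertex.

Evaluating z = -3x - 8y at each vertex:
  (0, 7): z = -56
  (0.3333, 8.333): z = -67.67
  (0, 9): z = -72

Feasible with finite optimum z* = -72 at (0, 9).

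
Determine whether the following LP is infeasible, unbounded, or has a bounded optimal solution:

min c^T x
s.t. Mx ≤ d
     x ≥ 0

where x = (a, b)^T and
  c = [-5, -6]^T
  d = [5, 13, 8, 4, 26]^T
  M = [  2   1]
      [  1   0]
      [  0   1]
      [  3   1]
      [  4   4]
The point (0, 4) satisfies every constraint, so the LP is feasible; the constraints give a ≤ 13 and b ≤ 8, which with a, b ≥ 0 keep the feasible region inside a bounded box. A feasible, bounded LP attains a finite optimum at a vertex.

Evaluating z = -5a - 6b at each vertex:
  (0, 0): z = 0
  (1.333, 0): z = -6.667
  (0, 4): z = -24

Feasible with finite optimum z* = -24 at (0, 4).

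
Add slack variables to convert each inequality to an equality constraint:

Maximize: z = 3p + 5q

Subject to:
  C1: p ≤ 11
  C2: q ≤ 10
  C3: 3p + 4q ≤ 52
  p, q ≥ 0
max z = 3p + 5q

s.t.
  p + s1 = 11
  q + s2 = 10
  3p + 4q + s3 = 52
  p, q, s1, s2, s3 ≥ 0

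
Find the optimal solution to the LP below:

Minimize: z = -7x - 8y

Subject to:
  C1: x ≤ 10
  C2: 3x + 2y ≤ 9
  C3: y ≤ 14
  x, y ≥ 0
Each vertex is the intersection of two constraint boundaries that also satisfies all remaining constraints:
  x = 0 and y = 0 → (0, 0)
  3x + 2y = 9 and y = 0 → (3, 0)
  3x + 2y = 9 and x = 0 → (0, 4.5)

Evaluating z = -7x - 8y at each vertex:
  (0, 0): z = 0
  (3, 0): z = -21
  (0, 4.5): z = -36

The minimum is at (0, 4.5) with z = -36.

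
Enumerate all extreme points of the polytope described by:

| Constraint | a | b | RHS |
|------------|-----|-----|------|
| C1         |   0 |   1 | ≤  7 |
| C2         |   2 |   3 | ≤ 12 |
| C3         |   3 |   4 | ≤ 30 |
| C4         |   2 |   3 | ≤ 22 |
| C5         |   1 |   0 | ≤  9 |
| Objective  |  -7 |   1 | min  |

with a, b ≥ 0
Each vertex is the intersection of two constraint boundaries that also satisfies all remaining constraints:
  a = 0 and b = 0 → (0, 0)
  2a + 3b = 12 and b = 0 → (6, 0)
  2a + 3b = 12 and a = 0 → (0, 4)

Vertices: (0, 0), (6, 0), (0, 4)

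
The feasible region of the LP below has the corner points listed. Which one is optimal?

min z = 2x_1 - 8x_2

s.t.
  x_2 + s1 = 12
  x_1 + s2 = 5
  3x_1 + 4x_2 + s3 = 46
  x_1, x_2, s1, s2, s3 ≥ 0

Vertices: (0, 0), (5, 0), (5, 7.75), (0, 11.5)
(0, 11.5) with z = -92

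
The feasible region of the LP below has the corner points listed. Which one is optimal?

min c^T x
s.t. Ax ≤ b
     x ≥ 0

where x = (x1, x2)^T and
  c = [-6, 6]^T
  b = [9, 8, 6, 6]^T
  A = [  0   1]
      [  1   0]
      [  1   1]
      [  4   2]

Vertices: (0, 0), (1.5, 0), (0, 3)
(1.5, 0) with z = -9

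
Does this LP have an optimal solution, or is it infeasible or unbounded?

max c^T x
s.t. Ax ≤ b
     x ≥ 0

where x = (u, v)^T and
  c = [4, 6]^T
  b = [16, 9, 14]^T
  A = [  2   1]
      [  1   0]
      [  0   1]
The point (1, 14) satisfies every constraint, so the LP is feasible; the constraints give u ≤ 9 and v ≤ 14, which with u, v ≥ 0 keep the feasible region inside a bounded box. A feasible, bounded LP attains a finite optimum at a vertex.

Evaluating z = 4u + 6v at each vertex:
  (0, 0): z = 0
  (8, 0): z = 32
  (1, 14): z = 88
  (0, 14): z = 84

Feasible with finite optimum z* = 88 at (1, 14).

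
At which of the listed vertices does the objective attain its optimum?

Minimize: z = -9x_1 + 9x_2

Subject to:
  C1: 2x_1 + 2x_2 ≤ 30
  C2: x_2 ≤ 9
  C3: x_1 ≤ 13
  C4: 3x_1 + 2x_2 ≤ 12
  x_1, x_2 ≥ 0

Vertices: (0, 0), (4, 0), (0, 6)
Evaluating z = -9x_1 + 9x_2 at each vertex:
  (0, 0): z = 0
  (4, 0): z = -36
  (0, 6): z = 54

The smallest value is z = -36, attained at (4, 0).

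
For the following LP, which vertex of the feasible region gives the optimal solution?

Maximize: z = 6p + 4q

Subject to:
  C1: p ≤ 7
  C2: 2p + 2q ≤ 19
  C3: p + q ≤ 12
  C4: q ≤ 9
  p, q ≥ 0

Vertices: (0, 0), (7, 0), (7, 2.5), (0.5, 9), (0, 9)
Evaluating z = 6p + 4q at each vertex:
  (0, 0): z = 0
  (7, 0): z = 42
  (7, 2.5): z = 52
  (0.5, 9): z = 39
  (0, 9): z = 36

The largest value is z = 52, attained at (7, 2.5).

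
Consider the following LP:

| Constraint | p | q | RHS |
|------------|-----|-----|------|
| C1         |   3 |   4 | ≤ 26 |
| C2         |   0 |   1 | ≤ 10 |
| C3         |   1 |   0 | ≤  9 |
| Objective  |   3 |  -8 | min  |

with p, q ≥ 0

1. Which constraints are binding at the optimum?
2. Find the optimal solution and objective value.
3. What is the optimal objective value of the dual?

1. C1, p ≥ 0
2. p = 0, q = 6.5, z = -52
3. -52 (by strong duality, equal to the primal optimum)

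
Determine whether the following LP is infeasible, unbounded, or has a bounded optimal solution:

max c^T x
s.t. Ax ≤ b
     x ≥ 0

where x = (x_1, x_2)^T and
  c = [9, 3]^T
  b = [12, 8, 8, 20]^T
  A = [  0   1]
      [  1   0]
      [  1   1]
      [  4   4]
The point (5, 0) satisfies every constraint, so the LP is feasible; the constraints give x_1 ≤ 8 and x_2 ≤ 12, which with x_1, x_2 ≥ 0 keep the feasible region inside a bounded box. A feasible, bounded LP attains a finite optimum at a vertex.

Evaluating z = 9x_1 + 3x_2 at each vertex:
  (0, 0): z = 0
  (5, 0): z = 45
  (0, 5): z = 15

The LP has an optimal solution: (5, 0) with z = 45.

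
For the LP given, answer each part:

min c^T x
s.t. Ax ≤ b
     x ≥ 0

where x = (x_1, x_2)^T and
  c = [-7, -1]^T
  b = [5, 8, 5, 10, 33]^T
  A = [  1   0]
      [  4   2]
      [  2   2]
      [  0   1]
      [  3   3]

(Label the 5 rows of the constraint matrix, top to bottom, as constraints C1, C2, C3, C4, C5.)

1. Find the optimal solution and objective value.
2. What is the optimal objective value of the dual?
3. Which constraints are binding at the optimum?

1. x_1 = 2, x_2 = 0, z = -14
2. -14 (by strong duality, equal to the primal optimum)
3. C2, x_2 ≥ 0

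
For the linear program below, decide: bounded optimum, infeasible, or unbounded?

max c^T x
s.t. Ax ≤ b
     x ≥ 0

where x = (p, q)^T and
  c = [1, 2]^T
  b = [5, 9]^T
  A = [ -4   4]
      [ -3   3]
Feasible point: (0, 0) satisfies every constraint, so the LP is feasible.
Direction d = (1, 0): for each constraint row a, a·d ≤ 0 —
  (-4)(1) + (4)(0) = -4 ≤ 0
  (-3)(1) + (3)(0) = -3 ≤ 0
and d ≥ 0, so (0, 0) + t·d stays feasible for every t ≥ 0. Along this ray z = p + 2q changes by 1 per unit t, so z → +∞.

Unbounded — the objective can increase without bound over the feasible region.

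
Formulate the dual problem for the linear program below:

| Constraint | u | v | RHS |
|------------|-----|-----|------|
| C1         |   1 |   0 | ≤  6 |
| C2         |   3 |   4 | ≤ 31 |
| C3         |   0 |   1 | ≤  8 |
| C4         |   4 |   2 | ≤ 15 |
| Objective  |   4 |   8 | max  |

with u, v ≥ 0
Minimize: z = 6y1 + 31y2 + 8y3 + 15y4

Subject to:
  C1: -y1 - 3y2 - 4y4 ≤ -4
  C2: -4y2 - y3 - 2y4 ≤ -8
  y1, y2, y3, y4 ≥ 0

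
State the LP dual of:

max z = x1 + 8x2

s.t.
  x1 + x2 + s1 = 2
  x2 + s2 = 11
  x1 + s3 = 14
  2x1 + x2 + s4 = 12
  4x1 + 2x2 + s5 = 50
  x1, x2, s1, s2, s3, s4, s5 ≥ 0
Minimize: z = 2y1 + 11y2 + 14y3 + 12y4 + 50y5

Subject to:
  C1: -y1 - y3 - 2y4 - 4y5 ≤ -1
  C2: -y1 - y2 - y4 - 2y5 ≤ -8
  y1, y2, y3, y4, y5 ≥ 0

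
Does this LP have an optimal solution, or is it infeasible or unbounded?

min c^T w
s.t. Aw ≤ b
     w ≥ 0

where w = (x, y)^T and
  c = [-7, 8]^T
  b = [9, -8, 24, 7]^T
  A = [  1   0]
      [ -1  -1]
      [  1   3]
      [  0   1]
The point (9, 0) satisfies every constraint, so the LP is feasible; the constraints give x ≤ 9 and y ≤ 7, which with x, y ≥ 0 keep the feasible region inside a bounded box. A feasible, bounded LP attains a finite optimum at a vertex.

Evaluating z = -7x + 8y at each vertex:
  (8, 0): z = -56
  (9, 0): z = -63
  (9, 5): z = -23
  (3, 7): z = 35
  (1, 7): z = 49

The LP has an optimal solution: (9, 0) with z = -63.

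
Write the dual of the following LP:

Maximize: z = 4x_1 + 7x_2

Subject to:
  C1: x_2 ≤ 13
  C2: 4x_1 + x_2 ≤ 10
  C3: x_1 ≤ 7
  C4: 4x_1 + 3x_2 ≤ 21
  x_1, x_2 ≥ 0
Minimize: z = 13y1 + 10y2 + 7y3 + 21y4

Subject to:
  C1: -4y2 - y3 - 4y4 ≤ -4
  C2: -y1 - y2 - 3y4 ≤ -7
  y1, y2, y3, y4 ≥ 0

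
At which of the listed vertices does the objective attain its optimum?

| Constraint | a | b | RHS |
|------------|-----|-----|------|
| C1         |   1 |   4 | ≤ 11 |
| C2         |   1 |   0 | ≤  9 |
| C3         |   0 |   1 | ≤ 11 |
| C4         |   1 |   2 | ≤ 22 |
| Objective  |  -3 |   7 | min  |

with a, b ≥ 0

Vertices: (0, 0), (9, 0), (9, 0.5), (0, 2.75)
(9, 0) with z = -27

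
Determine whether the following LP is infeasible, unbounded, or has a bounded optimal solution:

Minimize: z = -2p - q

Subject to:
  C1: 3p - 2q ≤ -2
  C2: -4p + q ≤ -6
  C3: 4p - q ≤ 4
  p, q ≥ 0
C3 requires 4p - q ≤ 4, while C2 (-4p + q ≤ -6) is equivalent to 4p - q ≥ 6. Together they would need 6 ≤ 4p - q ≤ 4, which is impossible since 6 > 4. No point satisfies all constraints.

Infeasible: no point satisfies all constraints simultaneously.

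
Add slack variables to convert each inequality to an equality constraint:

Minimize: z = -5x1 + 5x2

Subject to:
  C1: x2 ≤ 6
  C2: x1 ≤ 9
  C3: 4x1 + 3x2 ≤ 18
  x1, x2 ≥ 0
min z = -5x1 + 5x2

s.t.
  x2 + s1 = 6
  x1 + s2 = 9
  4x1 + 3x2 + s3 = 18
  x1, x2, s1, s2, s3 ≥ 0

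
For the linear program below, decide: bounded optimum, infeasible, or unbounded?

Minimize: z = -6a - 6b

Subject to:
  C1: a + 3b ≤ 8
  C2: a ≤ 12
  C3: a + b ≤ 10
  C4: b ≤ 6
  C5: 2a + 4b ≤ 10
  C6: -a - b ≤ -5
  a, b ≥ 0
The point (5, 0) satisfies every constraint, so the LP is feasible; the constraints give a ≤ 12 and b ≤ 6, which with a, b ≥ 0 keep the feasible region inside a bounded box. A feasible, bounded LP attains a finite optimum at a vertex.

Evaluating z = -6a - 6b at each vertex:
  (5, 0): z = -30

The LP has an optimal solution: (5, 0) with z = -30.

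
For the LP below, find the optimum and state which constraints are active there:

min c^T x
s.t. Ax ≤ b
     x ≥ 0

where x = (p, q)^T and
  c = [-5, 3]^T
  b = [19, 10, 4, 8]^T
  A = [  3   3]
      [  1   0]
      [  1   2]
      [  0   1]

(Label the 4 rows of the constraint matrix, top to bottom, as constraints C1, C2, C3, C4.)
Optimal: p = 4, q = 0
Binding: C3, q ≥ 0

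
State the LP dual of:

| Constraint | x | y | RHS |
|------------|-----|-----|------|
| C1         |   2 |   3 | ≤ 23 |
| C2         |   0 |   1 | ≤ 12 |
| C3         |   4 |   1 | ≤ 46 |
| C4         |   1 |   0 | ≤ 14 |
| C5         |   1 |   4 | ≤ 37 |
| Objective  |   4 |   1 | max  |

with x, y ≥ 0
Minimize: z = 23y1 + 12y2 + 46y3 + 14y4 + 37y5

Subject to:
  C1: -2y1 - 4y3 - y4 - y5 ≤ -4
  C2: -3y1 - y2 - y3 - 4y5 ≤ -1
  y1, y2, y3, y4, y5 ≥ 0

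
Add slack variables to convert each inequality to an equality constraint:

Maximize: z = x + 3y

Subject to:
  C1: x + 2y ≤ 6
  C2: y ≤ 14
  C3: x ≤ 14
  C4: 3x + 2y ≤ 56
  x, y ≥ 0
max z = x + 3y

s.t.
  x + 2y + s1 = 6
  y + s2 = 14
  x + s3 = 14
  3x + 2y + s4 = 56
  x, y, s1, s2, s3, s4 ≥ 0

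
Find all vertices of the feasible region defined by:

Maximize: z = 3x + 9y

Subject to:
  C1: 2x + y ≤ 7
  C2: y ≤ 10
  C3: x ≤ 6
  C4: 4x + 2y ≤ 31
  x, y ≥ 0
Each vertex is the intersection of two constraint boundaries that also satisfies all remaining constraints:
  x = 0 and y = 0 → (0, 0)
  2x + y = 7 and y = 0 → (3.5, 0)
  2x + y = 7 and x = 0 → (0, 7)

Vertices: (0, 0), (3.5, 0), (0, 7)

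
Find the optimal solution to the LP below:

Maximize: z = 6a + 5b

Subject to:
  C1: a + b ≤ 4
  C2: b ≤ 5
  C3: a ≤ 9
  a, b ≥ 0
Each vertex is the intersection of two constraint boundaries that also satisfies all remaining constraints:
  a = 0 and b = 0 → (0, 0)
  a + b = 4 and b = 0 → (4, 0)
  a + b = 4 and a = 0 → (0, 4)

Evaluating z = 6a + 5b at each vertex:
  (0, 0): z = 0
  (4, 0): z = 24
  (0, 4): z = 20

The maximum is at (4, 0) with z = 24.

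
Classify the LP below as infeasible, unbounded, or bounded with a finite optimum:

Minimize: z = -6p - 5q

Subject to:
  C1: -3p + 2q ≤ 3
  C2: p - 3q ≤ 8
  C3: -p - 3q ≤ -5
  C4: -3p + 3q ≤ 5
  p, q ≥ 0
Feasible point: (1, 2) satisfies every constraint, so the LP is feasible.
Direction d = (1, 1): for each constraint row a, a·d ≤ 0 —
  (-3)(1) + (2)(1) = -1 ≤ 0
  (1)(1) + (-3)(1) = -2 ≤ 0
  (-1)(1) + (-3)(1) = -4 ≤ 0
  (-3)(1) + (3)(1) = 0 ≤ 0
and d ≥ 0, so (1, 2) + t·d stays feasible for every t ≥ 0. Along this ray z = -6p - 5q changes by -11 per unit t, so z → −∞.

Unbounded: there is a feasible ray along which z → −∞.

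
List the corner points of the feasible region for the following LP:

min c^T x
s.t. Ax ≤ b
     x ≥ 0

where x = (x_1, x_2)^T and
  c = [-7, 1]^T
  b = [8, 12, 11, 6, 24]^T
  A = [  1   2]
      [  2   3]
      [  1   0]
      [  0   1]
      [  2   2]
Each vertex is the intersection of two constraint boundaries that also satisfies all remaining constraints:
  x_1 = 0 and x_2 = 0 → (0, 0)
  2x_1 + 3x_2 = 12 and x_2 = 0 → (6, 0)
  x_1 + 2x_2 = 8 and 2x_1 + 3x_2 = 12 → (0, 4)

Vertices: (0, 0), (6, 0), (0, 4)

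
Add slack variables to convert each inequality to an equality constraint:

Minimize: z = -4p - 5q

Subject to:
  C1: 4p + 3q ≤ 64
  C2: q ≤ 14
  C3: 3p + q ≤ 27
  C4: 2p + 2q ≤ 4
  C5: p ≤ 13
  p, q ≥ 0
min z = -4p - 5q

s.t.
  4p + 3q + s1 = 64
  q + s2 = 14
  3p + q + s3 = 27
  2p + 2q + s4 = 4
  p + s5 = 13
  p, q, s1, s2, s3, s4, s5 ≥ 0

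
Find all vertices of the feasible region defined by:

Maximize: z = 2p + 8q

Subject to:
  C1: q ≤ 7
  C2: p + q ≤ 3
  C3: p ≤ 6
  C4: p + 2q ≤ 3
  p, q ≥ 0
Each vertex is the intersection of two constraint boundaries that also satisfies all remaining constraints:
  p = 0 and q = 0 → (0, 0)
  p + q = 3 and p + 2q = 3 → (3, 0)
  p + 2q = 3 and p = 0 → (0, 1.5)

Vertices: (0, 0), (3, 0), (0, 1.5)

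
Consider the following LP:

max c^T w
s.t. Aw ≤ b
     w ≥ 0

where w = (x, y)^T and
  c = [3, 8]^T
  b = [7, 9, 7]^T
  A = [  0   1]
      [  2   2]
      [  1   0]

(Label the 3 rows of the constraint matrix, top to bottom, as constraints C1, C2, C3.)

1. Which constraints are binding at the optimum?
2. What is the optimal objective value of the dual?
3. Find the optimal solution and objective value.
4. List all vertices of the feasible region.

1. C2, x ≥ 0
2. 36 (by strong duality, equal to the primal optimum)
3. x = 0, y = 4.5, z = 36
4. (0, 0), (4.5, 0), (0, 4.5)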